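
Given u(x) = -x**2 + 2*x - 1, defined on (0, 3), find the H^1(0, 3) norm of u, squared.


||u||_{H^1}^2 = 93/5

The H^1 norm (squared) on an interval (0, L) is
  ||u||_{H^1}^2 = ∫_0^L u(x)^2 dx + ∫_0^L u'(x)^2 dx.
Compute u'(x) = 2 - 2*x.
Then u(x)^2 = x**4 - 4*x**3 + 6*x**2 - 4*x + 1 and u'(x)^2 = 4*x**2 - 8*x + 4.
Integrate each monomial from 0 to 3 using ∫_0^3 c·x^n dx = c·3^(n+1)/(n+1):
  ∫_0^3 u(x)^2 dx = ∫_0^3 (x^4 - 4*x^3 + 6*x^2 - 4*x + 1) dx. Term by term:
    ∫_0^3 x^4 dx = 243/5;  ∫_0^3 -4*x^3 dx = -81;  ∫_0^3 6*x^2 dx = 54;
    ∫_0^3 -4*x dx = -18;  ∫_0^3 1 dx = 3.
  Sum: 243/5 − 81 + 54 − 18 + 3 = 33/5.
  ∫_0^3 u'(x)^2 dx = ∫_0^3 (4*x^2 - 8*x + 4) dx. Term by term:
    ∫_0^3 4*x^2 dx = 36;  ∫_0^3 -8*x dx = -36;  ∫_0^3 4 dx = 12.
  Sum: 36 − 36 + 12 = 12.
Adding: ||u||_{H^1}^2 = 33/5 + 12 = 93/5.


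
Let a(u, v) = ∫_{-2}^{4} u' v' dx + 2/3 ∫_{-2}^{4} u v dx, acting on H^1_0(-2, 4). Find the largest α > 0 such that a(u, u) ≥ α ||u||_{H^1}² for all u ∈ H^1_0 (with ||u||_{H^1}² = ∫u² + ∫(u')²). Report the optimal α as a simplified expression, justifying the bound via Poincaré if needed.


α = (π^2 + 24)/(π^2 + 36)

Coercivity of a(·,·) on H^1_0(-2, 4) means a(u, u) ≥ α ||u||_{H^1}² for every u ∈ H^1_0.
The interval has length L = 6, and Poincaré/coercivity depend only on L. Here a(u, u) = ∫(u')² + (2/3)·∫u².
Here 0 < c = 2/3 < 1. The condition a(u,u) ≥ α||u||_{H^1}² reads (1−α)∫(u')² ≥ (α−c)∫u². Any admissible α is ≤ 1 (rapidly oscillating u have ∫u²/∫(u')² → 0), and α = 1 would force 0 ≥ (1−c)∫u², impossible since c < 1; so 1−α > 0. By the sharp Poincaré inequality on H^1_0 of an interval of length L, ∫(u')² ≥ (π/L)²∫u² with equality for the first sine mode sin(π(x−x₀)/L) (x₀ the left endpoint), so the inequality holds for all u iff (1−α)(π/L)² ≥ α − c, i.e. α ≤ ((π/L)² + c)/((π/L)² + 1) = (1 + c(L/π)²)/(1 + (L/π)²). With (π/L)² = π^2/36 and c = 2/3, the largest admissible constant is α = ((π/L)² + c)/((π/L)² + 1).
Simplifying, α = (π^2 + 24)/(π^2 + 36).


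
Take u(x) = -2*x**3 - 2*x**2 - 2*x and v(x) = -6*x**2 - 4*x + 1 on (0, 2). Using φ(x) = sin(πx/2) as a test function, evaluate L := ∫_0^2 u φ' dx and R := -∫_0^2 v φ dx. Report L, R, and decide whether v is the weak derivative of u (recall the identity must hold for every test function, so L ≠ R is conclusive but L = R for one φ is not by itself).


LHS = -192/π^3 + 72/π, RHS = -192/π^3 + 60/π. No, v is not the weak derivative of u.

u(x) = -2*x**3 - 2*x**2 - 2*x, classical derivative u'(x) = -6*x**2 - 4*x - 2.
φ(x) = sin(πx/2), so φ'(x) = π*cos(π*x/2)/2.
Note φ(0) = φ(2) = 0, so the boundary term u·φ vanishes.
LHS = ∫_0^2 u(x) φ'(x) dx = ∫_0^2 (-π*x^3*cos(π*x/2) - π*x^2*cos(π*x/2) - π*x*cos(π*x/2)) dx. Term by term:
  ∫_0^2 -π*x*cos(π*x/2) dx = 8/π;  ∫_0^2 -π*x^2*cos(π*x/2) dx = 16/π;  ∫_0^2 -π*x^3*cos(π*x/2) dx = -192/π^3 + 48/π.
Sum: 8/π + 16/π + -192/π^3 + 48/π = -192/π^3 + 72/π.
So LHS = -192/π^3 + 72/π.
∫_0^2 v(x) φ(x) dx = ∫_0^2 (-6*x^2*sin(π*x/2) - 4*x*sin(π*x/2) + sin(π*x/2)) dx. Term by term:
  ∫_0^2 -6*x^2*sin(π*x/2) dx = -48/π + 192/π^3;  ∫_0^2 -4*x*sin(π*x/2) dx = -16/π;  ∫_0^2 sin(π*x/2) dx = 4/π.
Sum: -48/π + 192/π^3 − 16/π + 4/π = -60/π + 192/π^3.
So RHS = -∫_0^2 v(x) φ(x) dx = -192/π^3 + 60/π.
LHS − RHS = 12/π ≠ 0, so the identity fails.
(For a valid weak derivative the identity must hold for EVERY test function, in particular this one. The failure shows v is NOT the weak derivative of u.)
Correct weak derivative would be u'(x) = -6*x**2 - 4*x - 2.


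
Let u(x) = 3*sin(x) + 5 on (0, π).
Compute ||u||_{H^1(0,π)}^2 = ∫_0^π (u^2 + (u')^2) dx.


||u||_{H^1(0,π)}^2 = 60 + 34*π

u'(x) = 3*cos(x).
Expand u² and (u')² and integrate term by term on (0, π), using: for integers n ≥ 1, ∫_0^π sin²(nx) dx = ∫_0^π cos²(nx) dx = π/2; for n ≠ n', ∫_0^π sin(nx)sin(n'x) dx = ∫_0^π cos(nx)cos(n'x) dx = 0; and by product-to-sum, ∫_0^π sin(nx)cos(n'x) dx = ½∫_0^π [sin((n+n')x) + sin((n−n')x)] dx, which is 0 when n+n' is even and 2n/(n²−n'²) when n+n' is odd (it need not vanish on (0, π)). For the constant mode: ∫_0^π 1 dx = π, ∫_0^π cos(nx) dx = 0, ∫_0^π sin(nx) dx = (1−(−1)^n)/n.
  u² squared terms: (5)²·∫1 dx = 25·π = 25*π;  (3)²·∫sin(x)² dx = 9·π/2 = 9*π/2.
  u² cross terms: 2·(5)·(3)·∫1·sin(x) dx = 30·(2) = 60.
  So ∫_0^π u² dx = 25*π + 9*π/2 + 60 = 60 + 59*π/2.
  (u')² squared terms: (3)²·∫cos(x)² dx = 9·π/2 = 9*π/2.
  So ∫_0^π (u')² dx = 9*π/2.
||u||_{H^1}^2 = (60 + 59*π/2) + (9*π/2) = 60 + 34*π.


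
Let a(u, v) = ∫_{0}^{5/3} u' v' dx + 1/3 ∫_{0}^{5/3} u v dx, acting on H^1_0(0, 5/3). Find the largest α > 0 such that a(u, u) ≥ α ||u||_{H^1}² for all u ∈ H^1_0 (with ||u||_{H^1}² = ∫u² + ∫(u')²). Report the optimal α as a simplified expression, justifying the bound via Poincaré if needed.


α = (25 + 27*π^2)/(3*(25 + 9*π^2))

Coercivity of a(·,·) on H^1_0(0, 5/3) means a(u, u) ≥ α ||u||_{H^1}² for every u ∈ H^1_0.
The interval has length L = 5/3, and Poincaré/coercivity depend only on L. Here a(u, u) = ∫(u')² + (1/3)·∫u².
Here 0 < c = 1/3 < 1. The condition a(u,u) ≥ α||u||_{H^1}² reads (1−α)∫(u')² ≥ (α−c)∫u². Any admissible α is ≤ 1 (rapidly oscillating u have ∫u²/∫(u')² → 0), and α = 1 would force 0 ≥ (1−c)∫u², impossible since c < 1; so 1−α > 0. By the sharp Poincaré inequality on H^1_0 of an interval of length L, ∫(u')² ≥ (π/L)²∫u² with equality for the first sine mode sin(π(x−x₀)/L) (x₀ the left endpoint), so the inequality holds for all u iff (1−α)(π/L)² ≥ α − c, i.e. α ≤ ((π/L)² + c)/((π/L)² + 1) = (1 + c(L/π)²)/(1 + (L/π)²). With (π/L)² = 9*π^2/25 and c = 1/3, the largest admissible constant is α = ((π/L)² + c)/((π/L)² + 1).
Simplifying, α = (25 + 27*π^2)/(3*(25 + 9*π^2)).


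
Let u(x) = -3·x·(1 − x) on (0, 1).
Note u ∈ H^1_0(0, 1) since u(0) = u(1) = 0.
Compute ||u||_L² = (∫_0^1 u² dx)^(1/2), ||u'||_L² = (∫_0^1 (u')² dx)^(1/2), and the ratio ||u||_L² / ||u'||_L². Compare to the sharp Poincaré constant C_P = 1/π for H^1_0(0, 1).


||u||_L² / ||u'||_L² = sqrt(10)/10 < C_P = 1/π.

u(x) = -3·x·(1 − x), so u'(x) = 6*x - 3.
u(x) = -3·x·(1 − x) vanishes at x = 0 and x = 1, so u ∈ H^1_0(0, 1). Differentiate via the product rule and integrate the resulting polynomials term by term.
  ∫_0^1 u² dx = ∫_0^1 (9*x^4 - 18*x^3 + 9*x^2) dx. Term by term:
    ∫_0^1 9*x^4 dx = 9/5;  ∫_0^1 -18*x^3 dx = -9/2;  ∫_0^1 9*x^2 dx = 3.
  Sum: 9/5 − 9/2 + 3 = 3/10.
  ∫_0^1 (u')² dx = ∫_0^1 (36*x^2 - 36*x + 9) dx. Term by term:
    ∫_0^1 36*x^2 dx = 12;  ∫_0^1 -36*x dx = -18;  ∫_0^1 9 dx = 9.
  Sum: 12 − 18 + 9 = 3.
∫_0^1 u² dx = 3/10, so ||u||_L² = sqrt(30)/10.
∫_0^1 (u')² dx = 3, so ||u'||_L² = sqrt(3).
Ratio ||u||_L² / ||u'||_L² = sqrt(10)/10.
Sharp Poincaré constant on H^1_0(0, 1) is C_P = L/π = 1/π, achieved by sin(π·x).
A polynomial bump cannot attain the sharp Poincaré constant (only the first sine eigenfunction does), so the ratio is strictly less than C_P, consistent with ||u||_L² ≤ C_P ||u'||_L².


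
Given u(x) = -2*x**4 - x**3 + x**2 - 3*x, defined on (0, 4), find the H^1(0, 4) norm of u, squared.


||u||_{H^1}^2 = 104230508/315

The H^1 norm (squared) on an interval (0, L) is
  ||u||_{H^1}^2 = ∫_0^L u(x)^2 dx + ∫_0^L u'(x)^2 dx.
Compute u'(x) = -8*x**3 - 3*x**2 + 2*x - 3.
Then u(x)^2 = 4*x**8 + 4*x**7 - 3*x**6 + 10*x**5 + 7*x**4 - 6*x**3 + 9*x**2 and u'(x)^2 = 64*x**6 + 48*x**5 - 23*x**4 + 36*x**3 + 22*x**2 - 12*x + 9.
Integrate each monomial from 0 to 4 using ∫_0^4 c·x^n dx = c·4^(n+1)/(n+1):
  ∫_0^4 u(x)^2 dx = ∫_0^4 (4*x^8 + 4*x^7 - 3*x^6 + 10*x^5 + 7*x^4 - 6*x^3 + 9*x^2) dx. Term by term:
    ∫_0^4 4*x^8 dx = 1048576/9;  ∫_0^4 4*x^7 dx = 32768;  ∫_0^4 -3*x^6 dx = -49152/7;
    ∫_0^4 10*x^5 dx = 20480/3;  ∫_0^4 7*x^4 dx = 7168/5;  ∫_0^4 -6*x^3 dx = -384;
    ∫_0^4 9*x^2 dx = 192.
  Sum: 1048576/9 + 32768 − 49152/7 + 20480/3 + 7168/5 − 384 + 192 = 47351744/315.
  ∫_0^4 u'(x)^2 dx = ∫_0^4 (64*x^6 + 48*x^5 - 23*x^4 + 36*x^3 + 22*x^2 - 12*x + 9) dx. Term by term:
    ∫_0^4 64*x^6 dx = 1048576/7;  ∫_0^4 48*x^5 dx = 32768;  ∫_0^4 -23*x^4 dx = -23552/5;
    ∫_0^4 36*x^3 dx = 2304;  ∫_0^4 22*x^2 dx = 1408/3;  ∫_0^4 -12*x dx = -96;
    ∫_0^4 9 dx = 36.
  Sum: 1048576/7 + 32768 − 23552/5 + 2304 + 1408/3 − 96 + 36 = 18959588/105.
Adding: ||u||_{H^1}^2 = 47351744/315 + 18959588/105 = 104230508/315.


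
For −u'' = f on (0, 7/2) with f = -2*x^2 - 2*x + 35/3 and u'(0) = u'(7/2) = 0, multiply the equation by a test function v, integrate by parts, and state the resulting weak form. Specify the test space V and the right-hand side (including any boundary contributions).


V = H^1(0, 7/2) (no boundary constraint on v; u is determined up to an additive constant); weak form: ∫_0^7/2 u'v' dx = ∫_0^7/2 (-2*x^2 - 2*x + 35/3) v dx for all v ∈ V.

Multiply both sides by a test function v and integrate from 0 to 7/2:
  ∫_0^7/2 −u''(x) v(x) dx = ∫_0^7/2 f(x) v(x) dx.
Integrate the LHS by parts once:
  ∫_0^7/2 −u'' v dx = −[u'(x) v(x)]_0^7/2 + ∫_0^7/2 u'(x) v'(x) dx.
Thus ∫_0^7/2 u'(x) v'(x) dx = ∫_0^7/2 f(x) v(x) dx + [u'(x) v(x)]_0^7/2.
Choose V so that boundary terms are either known or forced to vanish.
u has homogeneous Neumann: u'(0) = u'(7/2) = 0. So [u' v]_0^7/2 = 0·v(7/2) − 0·v(0) = 0 for any v; take V = H^1(0, 7/2).
Weak formulation: find u (satisfying any essential BC) such that ∫_0^7/2 u'(x) v'(x) dx = ∫_0^7/2 f v dx for all v ∈ V (homogeneous Neumann, so boundary terms vanish).
Substituting f(x) = -2*x^2 - 2*x + 35/3, the right-hand side is ∫_0^7/2 (-2*x^2 - 2*x + 35/3) v dx.
Compatibility check (pure Neumann): taking v ≡ 1 ∈ V gives 0 = ∫_0^7/2 f dx + (0) − (0), i.e. ∫_0^7/2 f dx must equal u'(0) − u'(7/2) = 0. Indeed ∫_0^7/2 (-2*x^2 - 2*x + 35/3) dx = 0, so the data are compatible. The solution is then unique only up to an additive constant (fix it e.g. by requiring ∫_0^7/2 u dx = 0).


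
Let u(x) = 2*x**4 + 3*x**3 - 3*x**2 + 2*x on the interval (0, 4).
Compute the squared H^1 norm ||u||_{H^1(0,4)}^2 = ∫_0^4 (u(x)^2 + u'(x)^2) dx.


||u||_{H^1}^2 = 140523632/315

The H^1 norm (squared) on an interval (0, L) is
  ||u||_{H^1}^2 = ∫_0^L u(x)^2 dx + ∫_0^L u'(x)^2 dx.
Compute u'(x) = 8*x**3 + 9*x**2 - 6*x + 2.
Then u(x)^2 = 4*x**8 + 12*x**7 - 3*x**6 - 10*x**5 + 21*x**4 - 12*x**3 + 4*x**2 and u'(x)^2 = 64*x**6 + 144*x**5 - 15*x**4 - 76*x**3 + 72*x**2 - 24*x + 4.
Integrate each monomial from 0 to 4 using ∫_0^4 c·x^n dx = c·4^(n+1)/(n+1):
  ∫_0^4 u(x)^2 dx = ∫_0^4 (4*x^8 + 12*x^7 - 3*x^6 - 10*x^5 + 21*x^4 - 12*x^3 + 4*x^2) dx. Term by term:
    ∫_0^4 4*x^8 dx = 1048576/9;  ∫_0^4 12*x^7 dx = 98304;  ∫_0^4 -3*x^6 dx = -49152/7;
    ∫_0^4 -10*x^5 dx = -20480/3;  ∫_0^4 21*x^4 dx = 21504/5;  ∫_0^4 -12*x^3 dx = -768;
    ∫_0^4 4*x^2 dx = 256/3.
  Sum: 1048576/9 + 98304 − 49152/7 − 20480/3 + 21504/5 − 768 + 256/3 = 64443392/315.
  ∫_0^4 u'(x)^2 dx = ∫_0^4 (64*x^6 + 144*x^5 - 15*x^4 - 76*x^3 + 72*x^2 - 24*x + 4) dx. Term by term:
    ∫_0^4 64*x^6 dx = 1048576/7;  ∫_0^4 144*x^5 dx = 98304;  ∫_0^4 -15*x^4 dx = -3072;
    ∫_0^4 -76*x^3 dx = -4864;  ∫_0^4 72*x^2 dx = 1536;  ∫_0^4 -24*x dx = -192;
    ∫_0^4 4 dx = 16.
  Sum: 1048576/7 + 98304 − 3072 − 4864 + 1536 − 192 + 16 = 1690672/7.
Adding: ||u||_{H^1}^2 = 64443392/315 + 1690672/7 = 140523632/315.


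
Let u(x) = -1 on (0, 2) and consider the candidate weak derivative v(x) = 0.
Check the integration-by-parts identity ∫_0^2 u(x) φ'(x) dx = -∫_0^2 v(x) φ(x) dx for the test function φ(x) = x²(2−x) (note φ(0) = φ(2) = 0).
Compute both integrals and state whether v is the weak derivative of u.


LHS = 0, RHS = 0. Yes, v = u' weakly.

u(x) = -1, classical derivative u'(x) = 0.
φ(x) = x²(2−x), so φ'(x) = x*(4 - 3*x).
Note φ(0) = φ(2) = 0, so the boundary term u·φ vanishes.
LHS = ∫_0^2 u(x) φ'(x) dx = ∫_0^2 (3*x^2 - 4*x) dx. Term by term:
  ∫_0^2 3*x^2 dx = 8;  ∫_0^2 -4*x dx = -8.
Sum: 8 − 8 = 0.
So LHS = 0.
∫_0^2 v(x) φ(x) dx = ∫_0^2 (0) dx. Term by term:
  ∫_0^2 0 dx = 0.
So RHS = -∫_0^2 v(x) φ(x) dx = 0.
LHS = RHS, so the identity holds for this test φ.
Moreover u is smooth here and v(x) = u'(x) = 0 pointwise, so the identity holds for every test function. Hence v is the weak derivative of u.


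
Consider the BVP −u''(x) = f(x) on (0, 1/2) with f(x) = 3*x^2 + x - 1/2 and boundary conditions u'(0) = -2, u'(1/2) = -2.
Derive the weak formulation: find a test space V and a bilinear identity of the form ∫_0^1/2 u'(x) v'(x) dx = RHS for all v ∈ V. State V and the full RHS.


V = H^1(0, 1/2) (v unrestricted at boundary; u is determined up to an additive constant); weak form: ∫_0^1/2 u'v' dx = ∫_0^1/2 (3*x^2 + x - 1/2) v dx − 2·v(1/2) + 2·v(0) for all v ∈ V.

Multiply both sides by a test function v and integrate from 0 to 1/2:
  ∫_0^1/2 −u''(x) v(x) dx = ∫_0^1/2 f(x) v(x) dx.
Integrate the LHS by parts once:
  ∫_0^1/2 −u'' v dx = −[u'(x) v(x)]_0^1/2 + ∫_0^1/2 u'(x) v'(x) dx.
Thus ∫_0^1/2 u'(x) v'(x) dx = ∫_0^1/2 f(x) v(x) dx + [u'(x) v(x)]_0^1/2.
Choose V so that boundary terms are either known or forced to vanish.
u has inhomogeneous Neumann u'(0) = -2, u'(1/2) = -2. [u' v]_0^1/2 = (-2)·v(1/2) − (-2)·v(0) = − 2·v(1/2) + 2·v(0). Take V = H^1(0, 1/2); boundary term becomes part of RHS.
Weak formulation: find u (satisfying any essential BC) such that ∫_0^1/2 u'(x) v'(x) dx = ∫_0^1/2 f v dx − 2·v(1/2) + 2·v(0) for all v ∈ V (Neumann data are natural BCs: they enter the RHS as boundary terms).
Substituting f(x) = 3*x^2 + x - 1/2, the right-hand side is ∫_0^1/2 (3*x^2 + x - 1/2) v dx − 2·v(1/2) + 2·v(0).
Compatibility check (pure Neumann): taking v ≡ 1 ∈ V gives 0 = ∫_0^1/2 f dx + (-2) − (-2), i.e. ∫_0^1/2 f dx must equal u'(0) − u'(1/2) = 0. Indeed ∫_0^1/2 (3*x^2 + x - 1/2) dx = 0, so the data are compatible. The solution is then unique only up to an additive constant (fix it e.g. by requiring ∫_0^1/2 u dx = 0).


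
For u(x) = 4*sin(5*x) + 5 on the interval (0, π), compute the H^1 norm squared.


||u||_{H^1(0,π)}^2 = 16 + 233*π

u'(x) = 20*cos(5*x).
Expand u² and (u')² and integrate term by term on (0, π), using: for integers n ≥ 1, ∫_0^π sin²(nx) dx = ∫_0^π cos²(nx) dx = π/2; for n ≠ n', ∫_0^π sin(nx)sin(n'x) dx = ∫_0^π cos(nx)cos(n'x) dx = 0; and by product-to-sum, ∫_0^π sin(nx)cos(n'x) dx = ½∫_0^π [sin((n+n')x) + sin((n−n')x)] dx, which is 0 when n+n' is even and 2n/(n²−n'²) when n+n' is odd (it need not vanish on (0, π)). For the constant mode: ∫_0^π 1 dx = π, ∫_0^π cos(nx) dx = 0, ∫_0^π sin(nx) dx = (1−(−1)^n)/n.
  u² squared terms: (5)²·∫1 dx = 25·π = 25*π;  (4)²·∫sin(5x)² dx = 16·π/2 = 8*π.
  u² cross terms: 2·(5)·(4)·∫1·sin(5x) dx = 40·(2/5) = 16.
  So ∫_0^π u² dx = 25*π + 8*π + 16 = 16 + 33*π.
  (u')² squared terms: (20)²·∫cos(5x)² dx = 400·π/2 = 200*π.
  So ∫_0^π (u')² dx = 200*π.
||u||_{H^1}^2 = (16 + 33*π) + (200*π) = 16 + 233*π.


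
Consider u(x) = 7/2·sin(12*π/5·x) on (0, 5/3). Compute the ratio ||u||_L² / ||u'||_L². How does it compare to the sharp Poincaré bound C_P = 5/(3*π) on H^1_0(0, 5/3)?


||u||_L² / ||u'||_L² = 5/(12*π) < C_P = 5/(3*π).

u(x) = 7/2·sin(12*π/5·x), so u'(x) = 42*π*cos(12*π*x/5)/5.
Writing u(x) = A·sin(kπx/L) with A = 7/2 and k = 4, use ∫_0^L sin²(kπx/L) dx = L/2 and ∫_0^L cos²(kπx/L) dx = L/2.
u² = 49/4·sin²(12*π/5·x) and (u')² = 1764*π^2/25·cos²(12*π/5·x), and each of sin², cos² integrates to L/2 = 5/6 over (0, 5/3).
∫_0^5/3 u² dx = 245/24, so ||u||_L² = 7*sqrt(30)/12.
∫_0^5/3 (u')² dx = 294*π^2/5, so ||u'||_L² = 7*sqrt(30)*π/5.
Ratio ||u||_L² / ||u'||_L² = 5/(12*π).
Sharp Poincaré constant on H^1_0(0, 5/3) is C_P = L/π = 5/(3*π), achieved by sin(3*π/5·x).
This is the k = 4 harmonic; the ratio L/(kπ) is strictly less than C_P = L/π, consistent with the sharp inequality ||u||_L² ≤ C_P ||u'||_L².


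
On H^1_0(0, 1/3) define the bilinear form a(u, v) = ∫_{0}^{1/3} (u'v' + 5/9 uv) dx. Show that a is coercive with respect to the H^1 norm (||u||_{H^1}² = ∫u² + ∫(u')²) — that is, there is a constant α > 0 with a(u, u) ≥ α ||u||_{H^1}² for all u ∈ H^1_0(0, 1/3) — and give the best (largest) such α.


α = (5 + 81*π^2)/(9*(1 + 9*π^2))

Coercivity of a(·,·) on H^1_0(0, 1/3) means a(u, u) ≥ α ||u||_{H^1}² for every u ∈ H^1_0.
The interval has length L = 1/3, and Poincaré/coercivity depend only on L. Here a(u, u) = ∫(u')² + (5/9)·∫u².
Here 0 < c = 5/9 < 1. The condition a(u,u) ≥ α||u||_{H^1}² reads (1−α)∫(u')² ≥ (α−c)∫u². Any admissible α is ≤ 1 (rapidly oscillating u have ∫u²/∫(u')² → 0), and α = 1 would force 0 ≥ (1−c)∫u², impossible since c < 1; so 1−α > 0. By the sharp Poincaré inequality on H^1_0 of an interval of length L, ∫(u')² ≥ (π/L)²∫u² with equality for the first sine mode sin(π(x−x₀)/L) (x₀ the left endpoint), so the inequality holds for all u iff (1−α)(π/L)² ≥ α − c, i.e. α ≤ ((π/L)² + c)/((π/L)² + 1) = (1 + c(L/π)²)/(1 + (L/π)²). With (π/L)² = 9*π^2 and c = 5/9, the largest admissible constant is α = ((π/L)² + c)/((π/L)² + 1).
Simplifying, α = (5 + 81*π^2)/(9*(1 + 9*π^2)).


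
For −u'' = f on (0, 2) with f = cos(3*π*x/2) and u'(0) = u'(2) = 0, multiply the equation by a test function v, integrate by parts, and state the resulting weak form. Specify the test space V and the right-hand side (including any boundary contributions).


V = H^1(0, 2) (no boundary constraint on v; u is determined up to an additive constant); weak form: ∫_0^2 u'v' dx = ∫_0^2 (cos(3*π*x/2)) v dx for all v ∈ V.

Multiply both sides by a test function v and integrate from 0 to 2:
  ∫_0^2 −u''(x) v(x) dx = ∫_0^2 f(x) v(x) dx.
Integrate the LHS by parts once:
  ∫_0^2 −u'' v dx = −[u'(x) v(x)]_0^2 + ∫_0^2 u'(x) v'(x) dx.
Thus ∫_0^2 u'(x) v'(x) dx = ∫_0^2 f(x) v(x) dx + [u'(x) v(x)]_0^2.
Choose V so that boundary terms are either known or forced to vanish.
u has homogeneous Neumann: u'(0) = u'(2) = 0. So [u' v]_0^2 = 0·v(2) − 0·v(0) = 0 for any v; take V = H^1(0, 2).
Weak formulation: find u (satisfying any essential BC) such that ∫_0^2 u'(x) v'(x) dx = ∫_0^2 f v dx for all v ∈ V (homogeneous Neumann, so boundary terms vanish).
Substituting f(x) = cos(3*π*x/2), the right-hand side is ∫_0^2 (cos(3*π*x/2)) v dx.
Compatibility check (pure Neumann): taking v ≡ 1 ∈ V gives 0 = ∫_0^2 f dx + (0) − (0), i.e. ∫_0^2 f dx must equal u'(0) − u'(2) = 0. Indeed ∫_0^2 (cos(3*π*x/2)) dx = 0, so the data are compatible. The solution is then unique only up to an additive constant (fix it e.g. by requiring ∫_0^2 u dx = 0).


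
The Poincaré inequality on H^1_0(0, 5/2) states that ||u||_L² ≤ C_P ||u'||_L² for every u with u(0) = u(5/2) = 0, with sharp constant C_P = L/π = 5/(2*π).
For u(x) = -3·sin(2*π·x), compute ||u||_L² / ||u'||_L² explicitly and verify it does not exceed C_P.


||u||_L² / ||u'||_L² = 1/(2*π) < C_P = 5/(2*π).

u(x) = -3·sin(2*π·x), so u'(x) = -6*π*cos(2*π*x).
Writing u(x) = A·sin(kπx/L) with A = -3 and k = 5, use ∫_0^L sin²(kπx/L) dx = L/2 and ∫_0^L cos²(kπx/L) dx = L/2.
u² = 9·sin²(2*π·x) and (u')² = 36*π^2·cos²(2*π·x), and each of sin², cos² integrates to L/2 = 5/4 over (0, 5/2).
∫_0^5/2 u² dx = 45/4, so ||u||_L² = 3*sqrt(5)/2.
∫_0^5/2 (u')² dx = 45*π^2, so ||u'||_L² = 3*sqrt(5)*π.
Ratio ||u||_L² / ||u'||_L² = 1/(2*π).
Sharp Poincaré constant on H^1_0(0, 5/2) is C_P = L/π = 5/(2*π), achieved by sin(2*π/5·x).
This is the k = 5 harmonic; the ratio L/(kπ) is strictly less than C_P = L/π, consistent with the sharp inequality ||u||_L² ≤ C_P ||u'||_L².


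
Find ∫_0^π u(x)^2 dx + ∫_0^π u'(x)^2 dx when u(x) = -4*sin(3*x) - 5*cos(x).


||u||_{H^1(0,π)}^2 = 105*π

u'(x) = 5*sin(x) - 12*cos(3*x).
Expand u² and (u')² and integrate term by term on (0, π), using: for integers n ≥ 1, ∫_0^π sin²(nx) dx = ∫_0^π cos²(nx) dx = π/2; for n ≠ n', ∫_0^π sin(nx)sin(n'x) dx = ∫_0^π cos(nx)cos(n'x) dx = 0; and by product-to-sum, ∫_0^π sin(nx)cos(n'x) dx = ½∫_0^π [sin((n+n')x) + sin((n−n')x)] dx, which is 0 when n+n' is even and 2n/(n²−n'²) when n+n' is odd (it need not vanish on (0, π)).
  u² squared terms: (-5)²·∫cos(x)² dx = 25·π/2 = 25*π/2;  (-4)²·∫sin(3x)² dx = 16·π/2 = 8*π.
  u² cross terms: 2·(-5)·(-4)·∫cos(x)·sin(3x) dx = 40·(0) = 0.
  So ∫_0^π u² dx = 25*π/2 + 8*π + 0 = 41*π/2.
  (u')² squared terms: (-12)²·∫cos(3x)² dx = 144·π/2 = 72*π;  (5)²·∫sin(x)² dx = 25·π/2 = 25*π/2.
  (u')² cross terms: 2·(-12)·(5)·∫cos(3x)·sin(x) dx = -120·(0) = 0.
  So ∫_0^π (u')² dx = 72*π + 25*π/2 + 0 = 169*π/2.
||u||_{H^1}^2 = (41*π/2) + (169*π/2) = 105*π.


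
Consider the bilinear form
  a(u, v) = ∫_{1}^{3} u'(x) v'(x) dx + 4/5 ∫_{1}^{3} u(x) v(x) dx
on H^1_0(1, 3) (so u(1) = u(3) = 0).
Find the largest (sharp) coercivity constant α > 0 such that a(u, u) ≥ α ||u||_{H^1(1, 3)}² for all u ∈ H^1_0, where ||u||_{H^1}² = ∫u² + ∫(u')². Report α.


α = (16/5 + π^2)/(4 + π^2)

Coercivity of a(·,·) on H^1_0(1, 3) means a(u, u) ≥ α ||u||_{H^1}² for every u ∈ H^1_0.
The interval has length L = 2, and Poincaré/coercivity depend only on L. Here a(u, u) = ∫(u')² + (4/5)·∫u².
Here 0 < c = 4/5 < 1. The condition a(u,u) ≥ α||u||_{H^1}² reads (1−α)∫(u')² ≥ (α−c)∫u². Any admissible α is ≤ 1 (rapidly oscillating u have ∫u²/∫(u')² → 0), and α = 1 would force 0 ≥ (1−c)∫u², impossible since c < 1; so 1−α > 0. By the sharp Poincaré inequality on H^1_0 of an interval of length L, ∫(u')² ≥ (π/L)²∫u² with equality for the first sine mode sin(π(x−x₀)/L) (x₀ the left endpoint), so the inequality holds for all u iff (1−α)(π/L)² ≥ α − c, i.e. α ≤ ((π/L)² + c)/((π/L)² + 1) = (1 + c(L/π)²)/(1 + (L/π)²). With (π/L)² = π^2/4 and c = 4/5, the largest admissible constant is α = ((π/L)² + c)/((π/L)² + 1).
Simplifying, α = (16/5 + π^2)/(4 + π^2).


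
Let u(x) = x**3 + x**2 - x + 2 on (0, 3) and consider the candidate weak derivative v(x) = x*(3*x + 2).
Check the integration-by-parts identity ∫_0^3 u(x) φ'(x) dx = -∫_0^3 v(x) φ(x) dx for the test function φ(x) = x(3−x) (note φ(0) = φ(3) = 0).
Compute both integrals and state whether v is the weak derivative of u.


LHS = -909/20, RHS = -999/20. No, v is not the weak derivative of u.

u(x) = x**3 + x**2 - x + 2, classical derivative u'(x) = 3*x**2 + 2*x - 1.
φ(x) = x(3−x), so φ'(x) = 3 - 2*x.
Note φ(0) = φ(3) = 0, so the boundary term u·φ vanishes.
LHS = ∫_0^3 u(x) φ'(x) dx = ∫_0^3 (-2*x^4 + x^3 + 5*x^2 - 7*x + 6) dx. Term by term:
  ∫_0^3 -2*x^4 dx = -486/5;  ∫_0^3 x^3 dx = 81/4;  ∫_0^3 5*x^2 dx = 45;
  ∫_0^3 -7*x dx = -63/2;  ∫_0^3 6 dx = 18.
Sum: -486/5 + 81/4 + 45 − 63/2 + 18 = -909/20.
So LHS = -909/20.
∫_0^3 v(x) φ(x) dx = ∫_0^3 (-3*x^4 + 7*x^3 + 6*x^2) dx. Term by term:
  ∫_0^3 -3*x^4 dx = -729/5;  ∫_0^3 7*x^3 dx = 567/4;  ∫_0^3 6*x^2 dx = 54.
Sum: -729/5 + 567/4 + 54 = 999/20.
So RHS = -∫_0^3 v(x) φ(x) dx = -999/20.
LHS − RHS = 9/2 ≠ 0, so the identity fails.
(For a valid weak derivative the identity must hold for EVERY test function, in particular this one. The failure shows v is NOT the weak derivative of u.)
Correct weak derivative would be u'(x) = 3*x**2 + 2*x - 1.


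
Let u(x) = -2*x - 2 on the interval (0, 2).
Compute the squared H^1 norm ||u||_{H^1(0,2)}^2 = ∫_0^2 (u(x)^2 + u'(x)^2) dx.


||u||_{H^1}^2 = 128/3

The H^1 norm (squared) on an interval (0, L) is
  ||u||_{H^1}^2 = ∫_0^L u(x)^2 dx + ∫_0^L u'(x)^2 dx.
Compute u'(x) = -2.
Then u(x)^2 = 4*x**2 + 8*x + 4 and u'(x)^2 = 4.
Integrate each monomial from 0 to 2 using ∫_0^2 c·x^n dx = c·2^(n+1)/(n+1):
  ∫_0^2 u(x)^2 dx = ∫_0^2 (4*x^2 + 8*x + 4) dx. Term by term:
    ∫_0^2 4*x^2 dx = 32/3;  ∫_0^2 8*x dx = 16;  ∫_0^2 4 dx = 8.
  Sum: 32/3 + 16 + 8 = 104/3.
  ∫_0^2 u'(x)^2 dx = ∫_0^2 (4) dx. Term by term:
    ∫_0^2 4 dx = 8.
Adding: ||u||_{H^1}^2 = 104/3 + 8 = 128/3.


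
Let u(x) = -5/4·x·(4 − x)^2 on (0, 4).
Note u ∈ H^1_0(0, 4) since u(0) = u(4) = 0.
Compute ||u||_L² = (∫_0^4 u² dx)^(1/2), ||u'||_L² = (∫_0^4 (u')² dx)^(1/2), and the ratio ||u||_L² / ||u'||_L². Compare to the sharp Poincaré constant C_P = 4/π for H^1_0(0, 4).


||u||_L² / ||u'||_L² = 2*sqrt(14)/7 < C_P = 4/π.

u(x) = -5/4·x·(4 − x)^2, so u'(x) = 5*(4 - 3*x)*(x/4 - 1).
u(x) = -5/4·x·(4 − x)^2 vanishes at x = 0 and x = 4, so u ∈ H^1_0(0, 4). Differentiate via the product rule and integrate the resulting polynomials term by term.
  ∫_0^4 u² dx = ∫_0^4 (25*x^6/16 - 25*x^5 + 150*x^4 - 400*x^3 + 400*x^2) dx. Term by term:
    ∫_0^4 25*x^6/16 dx = 25600/7;  ∫_0^4 -25*x^5 dx = -51200/3;  ∫_0^4 150*x^4 dx = 30720;
    ∫_0^4 -400*x^3 dx = -25600;  ∫_0^4 400*x^2 dx = 25600/3.
  Sum: 25600/7 − 51200/3 + 30720 − 25600 + 25600/3 = 5120/21.
  ∫_0^4 (u')² dx = ∫_0^4 (225*x^4/16 - 150*x^3 + 550*x^2 - 800*x + 400) dx. Term by term:
    ∫_0^4 225*x^4/16 dx = 2880;  ∫_0^4 -150*x^3 dx = -9600;  ∫_0^4 550*x^2 dx = 35200/3;
    ∫_0^4 -800*x dx = -6400;  ∫_0^4 400 dx = 1600.
  Sum: 2880 − 9600 + 35200/3 − 6400 + 1600 = 640/3.
∫_0^4 u² dx = 5120/21, so ||u||_L² = 32*sqrt(105)/21.
∫_0^4 (u')² dx = 640/3, so ||u'||_L² = 8*sqrt(30)/3.
Ratio ||u||_L² / ||u'||_L² = 2*sqrt(14)/7.
Sharp Poincaré constant on H^1_0(0, 4) is C_P = L/π = 4/π, achieved by sin(π/4·x).
A polynomial bump cannot attain the sharp Poincaré constant (only the first sine eigenfunction does), so the ratio is strictly less than C_P, consistent with ||u||_L² ≤ C_P ||u'||_L².


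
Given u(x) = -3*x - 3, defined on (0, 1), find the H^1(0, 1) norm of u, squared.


||u||_{H^1}^2 = 30

The H^1 norm (squared) on an interval (0, L) is
  ||u||_{H^1}^2 = ∫_0^L u(x)^2 dx + ∫_0^L u'(x)^2 dx.
Compute u'(x) = -3.
Then u(x)^2 = 9*x**2 + 18*x + 9 and u'(x)^2 = 9.
Integrate each monomial from 0 to 1 using ∫_0^1 c·x^n dx = c·1^(n+1)/(n+1):
  ∫_0^1 u(x)^2 dx = ∫_0^1 (9*x^2 + 18*x + 9) dx. Term by term:
    ∫_0^1 9*x^2 dx = 3;  ∫_0^1 18*x dx = 9;  ∫_0^1 9 dx = 9.
  Sum: 3 + 9 + 9 = 21.
  ∫_0^1 u'(x)^2 dx = ∫_0^1 (9) dx. Term by term:
    ∫_0^1 9 dx = 9.
Adding: ||u||_{H^1}^2 = 21 + 9 = 30.


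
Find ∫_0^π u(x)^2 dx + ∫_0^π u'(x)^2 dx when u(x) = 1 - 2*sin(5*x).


||u||_{H^1(0,π)}^2 = -8/5 + 53*π

u'(x) = -10*cos(5*x).
Expand u² and (u')² and integrate term by term on (0, π), using: for integers n ≥ 1, ∫_0^π sin²(nx) dx = ∫_0^π cos²(nx) dx = π/2; for n ≠ n', ∫_0^π sin(nx)sin(n'x) dx = ∫_0^π cos(nx)cos(n'x) dx = 0; and by product-to-sum, ∫_0^π sin(nx)cos(n'x) dx = ½∫_0^π [sin((n+n')x) + sin((n−n')x)] dx, which is 0 when n+n' is even and 2n/(n²−n'²) when n+n' is odd (it need not vanish on (0, π)). For the constant mode: ∫_0^π 1 dx = π, ∫_0^π cos(nx) dx = 0, ∫_0^π sin(nx) dx = (1−(−1)^n)/n.
  u² squared terms: (1)²·∫1 dx = 1·π = π;  (-2)²·∫sin(5x)² dx = 4·π/2 = 2*π.
  u² cross terms: 2·(1)·(-2)·∫1·sin(5x) dx = -4·(2/5) = -8/5.
  So ∫_0^π u² dx = π + 2*π − 8/5 = -8/5 + 3*π.
  (u')² squared terms: (-10)²·∫cos(5x)² dx = 100·π/2 = 50*π.
  So ∫_0^π (u')² dx = 50*π.
||u||_{H^1}^2 = (-8/5 + 3*π) + (50*π) = -8/5 + 53*π.


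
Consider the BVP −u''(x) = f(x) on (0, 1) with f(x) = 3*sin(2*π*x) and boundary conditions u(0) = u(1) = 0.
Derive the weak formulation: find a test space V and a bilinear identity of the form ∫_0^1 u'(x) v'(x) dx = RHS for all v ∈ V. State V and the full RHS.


V = H^1_0(0, 1) (so v(0) = v(1) = 0); weak form: ∫_0^1 u'v' dx = ∫_0^1 (3*sin(2*π*x)) v dx for all v ∈ V.

Multiply both sides by a test function v and integrate from 0 to 1:
  ∫_0^1 −u''(x) v(x) dx = ∫_0^1 f(x) v(x) dx.
Integrate the LHS by parts once:
  ∫_0^1 −u'' v dx = −[u'(x) v(x)]_0^1 + ∫_0^1 u'(x) v'(x) dx.
Thus ∫_0^1 u'(x) v'(x) dx = ∫_0^1 f(x) v(x) dx + [u'(x) v(x)]_0^1.
Choose V so that boundary terms are either known or forced to vanish.
u is Dirichlet: u(0) = u(1) = 0. Let V = H^1_0(0, 1); then v(0) = v(1) = 0, and [u' v]_0^1 = 0.
Weak formulation: find u (satisfying any essential BC) such that ∫_0^1 u'(x) v'(x) dx = ∫_0^1 f v dx for all v ∈ V.
Substituting f(x) = 3*sin(2*π*x), the right-hand side is ∫_0^1 (3*sin(2*π*x)) v dx.


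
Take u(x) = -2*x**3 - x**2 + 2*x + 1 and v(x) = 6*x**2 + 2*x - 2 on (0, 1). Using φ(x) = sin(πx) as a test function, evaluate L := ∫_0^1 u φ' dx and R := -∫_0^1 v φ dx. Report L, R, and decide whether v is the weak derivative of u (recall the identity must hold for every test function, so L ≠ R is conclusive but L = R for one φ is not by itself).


LHS = -24/π^3 + 4/π, RHS = -4/π + 24/π^3. No, v is not the weak derivative of u.

u(x) = -2*x**3 - x**2 + 2*x + 1, classical derivative u'(x) = -6*x**2 - 2*x + 2.
φ(x) = sin(πx), so φ'(x) = π*cos(π*x).
Note φ(0) = φ(1) = 0, so the boundary term u·φ vanishes.
LHS = ∫_0^1 u(x) φ'(x) dx = ∫_0^1 (-2*π*x^3*cos(π*x) - π*x^2*cos(π*x) + 2*π*x*cos(π*x) + π*cos(π*x)) dx. Term by term:
  ∫_0^1 π*cos(π*x) dx = 0;  ∫_0^1 -π*x^2*cos(π*x) dx = 2/π;  ∫_0^1 -2*π*x^3*cos(π*x) dx = -24/π^3 + 6/π;
  ∫_0^1 2*π*x*cos(π*x) dx = -4/π.
Sum: 0 + 2/π + -24/π^3 + 6/π − 4/π = -24/π^3 + 4/π.
So LHS = -24/π^3 + 4/π.
∫_0^1 v(x) φ(x) dx = ∫_0^1 (6*x^2*sin(π*x) + 2*x*sin(π*x) - 2*sin(π*x)) dx. Term by term:
  ∫_0^1 -2*sin(π*x) dx = -4/π;  ∫_0^1 2*x*sin(π*x) dx = 2/π;  ∫_0^1 6*x^2*sin(π*x) dx = -24/π^3 + 6/π.
Sum: -4/π + 2/π + -24/π^3 + 6/π = -24/π^3 + 4/π.
So RHS = -∫_0^1 v(x) φ(x) dx = -4/π + 24/π^3.
LHS − RHS = -48/π^3 + 8/π ≠ 0, so the identity fails.
(For a valid weak derivative the identity must hold for EVERY test function, in particular this one. The failure shows v is NOT the weak derivative of u.)
Correct weak derivative would be u'(x) = -6*x**2 - 2*x + 2.


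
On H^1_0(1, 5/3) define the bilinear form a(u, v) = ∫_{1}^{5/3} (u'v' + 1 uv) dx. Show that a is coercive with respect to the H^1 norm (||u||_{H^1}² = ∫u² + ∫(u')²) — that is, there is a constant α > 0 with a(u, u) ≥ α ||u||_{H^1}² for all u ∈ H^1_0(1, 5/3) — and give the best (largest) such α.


α = 1

Coercivity of a(·,·) on H^1_0(1, 5/3) means a(u, u) ≥ α ||u||_{H^1}² for every u ∈ H^1_0.
The interval has length L = 2/3, and Poincaré/coercivity depend only on L. Here a(u, u) = ∫(u')² + (1)·∫u².
Here c = 1 ≥ 1, so a(u,u) = ∫(u')² + c∫u² ≥ ∫(u')² + ∫u² = ||u||_{H^1}², i.e. α = 1 works. No larger α is possible: a(u,u) ≥ α||u||_{H^1}² means (1−α)∫(u')² ≥ (α−c)∫u², and for the modes u_n = sin(nπ(x−x₀)/L) (x₀ the left endpoint) one has ∫u_n²/∫(u_n')² = (L/(nπ))² → 0, so a(u_n,u_n)/||u_n||_{H^1}² → 1. Hence the optimal constant is α = 1.
Therefore α = 1.


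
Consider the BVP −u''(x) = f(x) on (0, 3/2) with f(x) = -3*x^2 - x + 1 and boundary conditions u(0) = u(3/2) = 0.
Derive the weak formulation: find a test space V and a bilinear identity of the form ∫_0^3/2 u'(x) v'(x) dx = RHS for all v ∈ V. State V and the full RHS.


V = H^1_0(0, 3/2) (so v(0) = v(3/2) = 0); weak form: ∫_0^3/2 u'v' dx = ∫_0^3/2 (-3*x^2 - x + 1) v dx for all v ∈ V.

Multiply both sides by a test function v and integrate from 0 to 3/2:
  ∫_0^3/2 −u''(x) v(x) dx = ∫_0^3/2 f(x) v(x) dx.
Integrate the LHS by parts once:
  ∫_0^3/2 −u'' v dx = −[u'(x) v(x)]_0^3/2 + ∫_0^3/2 u'(x) v'(x) dx.
Thus ∫_0^3/2 u'(x) v'(x) dx = ∫_0^3/2 f(x) v(x) dx + [u'(x) v(x)]_0^3/2.
Choose V so that boundary terms are either known or forced to vanish.
u is Dirichlet: u(0) = u(3/2) = 0. Let V = H^1_0(0, 3/2); then v(0) = v(3/2) = 0, and [u' v]_0^3/2 = 0.
Weak formulation: find u (satisfying any essential BC) such that ∫_0^3/2 u'(x) v'(x) dx = ∫_0^3/2 f v dx for all v ∈ V.
Substituting f(x) = -3*x^2 - x + 1, the right-hand side is ∫_0^3/2 (-3*x^2 - x + 1) v dx.


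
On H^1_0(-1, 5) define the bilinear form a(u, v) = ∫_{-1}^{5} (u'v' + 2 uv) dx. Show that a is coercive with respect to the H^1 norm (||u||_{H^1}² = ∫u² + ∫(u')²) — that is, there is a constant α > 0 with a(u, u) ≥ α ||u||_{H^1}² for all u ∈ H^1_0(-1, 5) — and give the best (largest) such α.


α = 1

Coercivity of a(·,·) on H^1_0(-1, 5) means a(u, u) ≥ α ||u||_{H^1}² for every u ∈ H^1_0.
The interval has length L = 6, and Poincaré/coercivity depend only on L. Here a(u, u) = ∫(u')² + (2)·∫u².
Here c = 2 ≥ 1, so a(u,u) = ∫(u')² + c∫u² ≥ ∫(u')² + ∫u² = ||u||_{H^1}², i.e. α = 1 works. No larger α is possible: a(u,u) ≥ α||u||_{H^1}² means (1−α)∫(u')² ≥ (α−c)∫u², and for the modes u_n = sin(nπ(x−x₀)/L) (x₀ the left endpoint) one has ∫u_n²/∫(u_n')² = (L/(nπ))² → 0, so a(u_n,u_n)/||u_n||_{H^1}² → 1. Hence the optimal constant is α = 1.
Therefore α = 1.


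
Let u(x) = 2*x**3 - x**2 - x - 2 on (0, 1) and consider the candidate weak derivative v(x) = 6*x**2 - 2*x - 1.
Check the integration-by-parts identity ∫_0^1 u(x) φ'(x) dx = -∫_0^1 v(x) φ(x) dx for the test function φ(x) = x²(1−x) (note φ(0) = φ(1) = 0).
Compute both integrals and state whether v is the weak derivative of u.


LHS = -1/60, RHS = -1/60. Yes, v = u' weakly.

u(x) = 2*x**3 - x**2 - x - 2, classical derivative u'(x) = 6*x**2 - 2*x - 1.
φ(x) = x²(1−x), so φ'(x) = x*(2 - 3*x).
Note φ(0) = φ(1) = 0, so the boundary term u·φ vanishes.
LHS = ∫_0^1 u(x) φ'(x) dx = ∫_0^1 (-6*x^5 + 7*x^4 + x^3 + 4*x^2 - 4*x) dx. Term by term:
  ∫_0^1 -6*x^5 dx = -1;  ∫_0^1 7*x^4 dx = 7/5;  ∫_0^1 x^3 dx = 1/4;
  ∫_0^1 4*x^2 dx = 4/3;  ∫_0^1 -4*x dx = -2.
Sum: -1 + 7/5 + 1/4 + 4/3 − 2 = -1/60.
So LHS = -1/60.
∫_0^1 v(x) φ(x) dx = ∫_0^1 (-6*x^5 + 8*x^4 - x^3 - x^2) dx. Term by term:
  ∫_0^1 -6*x^5 dx = -1;  ∫_0^1 8*x^4 dx = 8/5;  ∫_0^1 -x^3 dx = -1/4;
  ∫_0^1 -x^2 dx = -1/3.
Sum: -1 + 8/5 − 1/4 − 1/3 = 1/60.
So RHS = -∫_0^1 v(x) φ(x) dx = -1/60.
LHS = RHS, so the identity holds for this test φ.
Moreover u is smooth here and v(x) = u'(x) = 6*x**2 - 2*x - 1 pointwise, so the identity holds for every test function. Hence v is the weak derivative of u.


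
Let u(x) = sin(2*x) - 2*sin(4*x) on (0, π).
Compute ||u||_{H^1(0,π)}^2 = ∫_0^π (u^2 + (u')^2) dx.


||u||_{H^1(0,π)}^2 = 73*π/2

u'(x) = 2*cos(2*x) - 8*cos(4*x).
Expand u² and (u')² and integrate term by term on (0, π), using: for integers n ≥ 1, ∫_0^π sin²(nx) dx = ∫_0^π cos²(nx) dx = π/2; for n ≠ n', ∫_0^π sin(nx)sin(n'x) dx = ∫_0^π cos(nx)cos(n'x) dx = 0; and by product-to-sum, ∫_0^π sin(nx)cos(n'x) dx = ½∫_0^π [sin((n+n')x) + sin((n−n')x)] dx, which is 0 when n+n' is even and 2n/(n²−n'²) when n+n' is odd (it need not vanish on (0, π)).
  u² squared terms: (-2)²·∫sin(4x)² dx = 4·π/2 = 2*π;  (1)²·∫sin(2x)² dx = 1·π/2 = π/2.
  u² cross terms: 2·(-2)·(1)·∫sin(4x)·sin(2x) dx = -4·(0) = 0.
  So ∫_0^π u² dx = 2*π + π/2 + 0 = 5*π/2.
  (u')² squared terms: (-8)²·∫cos(4x)² dx = 64·π/2 = 32*π;  (2)²·∫cos(2x)² dx = 4·π/2 = 2*π.
  (u')² cross terms: 2·(-8)·(2)·∫cos(4x)·cos(2x) dx = -32·(0) = 0.
  So ∫_0^π (u')² dx = 32*π + 2*π + 0 = 34*π.
||u||_{H^1}^2 = (5*π/2) + (34*π) = 73*π/2.


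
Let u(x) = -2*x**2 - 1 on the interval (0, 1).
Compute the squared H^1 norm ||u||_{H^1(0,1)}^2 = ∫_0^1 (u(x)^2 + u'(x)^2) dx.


||u||_{H^1}^2 = 127/15

The H^1 norm (squared) on an interval (0, L) is
  ||u||_{H^1}^2 = ∫_0^L u(x)^2 dx + ∫_0^L u'(x)^2 dx.
Compute u'(x) = -4*x.
Then u(x)^2 = 4*x**4 + 4*x**2 + 1 and u'(x)^2 = 16*x**2.
Integrate each monomial from 0 to 1 using ∫_0^1 c·x^n dx = c·1^(n+1)/(n+1):
  ∫_0^1 u(x)^2 dx = ∫_0^1 (4*x^4 + 4*x^2 + 1) dx. Term by term:
    ∫_0^1 4*x^4 dx = 4/5;  ∫_0^1 4*x^2 dx = 4/3;  ∫_0^1 1 dx = 1.
  Sum: 4/5 + 4/3 + 1 = 47/15.
  ∫_0^1 u'(x)^2 dx = ∫_0^1 (16*x^2) dx. Term by term:
    ∫_0^1 16*x^2 dx = 16/3.
Adding: ||u||_{H^1}^2 = 47/15 + 16/3 = 127/15.


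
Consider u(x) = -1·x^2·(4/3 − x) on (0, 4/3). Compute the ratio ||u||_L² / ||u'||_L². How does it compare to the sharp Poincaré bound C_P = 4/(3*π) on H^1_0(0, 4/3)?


||u||_L² / ||u'||_L² = 2*sqrt(14)/21 < C_P = 4/(3*π).

u(x) = -1·x^2·(4/3 − x), so u'(x) = x*(9*x - 8)/3.
u(x) = -1·x^2·(4/3 − x) vanishes at x = 0 and x = 4/3, so u ∈ H^1_0(0, 4/3). Differentiate via the product rule and integrate the resulting polynomials term by term.
  ∫_0^4/3 u² dx = ∫_0^4/3 (x^6 - 8*x^5/3 + 16*x^4/9) dx. Term by term:
    ∫_0^4/3 x^6 dx = 16384/15309;  ∫_0^4/3 -8*x^5/3 dx = -16384/6561;  ∫_0^4/3 16*x^4/9 dx = 16384/10935.
  Sum: 16384/15309 − 16384/6561 + 16384/10935 = 16384/229635.
  ∫_0^4/3 (u')² dx = ∫_0^4/3 (9*x^4 - 16*x^3 + 64*x^2/9) dx. Term by term:
    ∫_0^4/3 9*x^4 dx = 1024/135;  ∫_0^4/3 -16*x^3 dx = -1024/81;  ∫_0^4/3 64*x^2/9 dx = 4096/729.
  Sum: 1024/135 − 1024/81 + 4096/729 = 2048/3645.
∫_0^4/3 u² dx = 16384/229635, so ||u||_L² = 128*sqrt(35)/2835.
∫_0^4/3 (u')² dx = 2048/3645, so ||u'||_L² = 32*sqrt(10)/135.
Ratio ||u||_L² / ||u'||_L² = 2*sqrt(14)/21.
Sharp Poincaré constant on H^1_0(0, 4/3) is C_P = L/π = 4/(3*π), achieved by sin(3*π/4·x).
A polynomial bump cannot attain the sharp Poincaré constant (only the first sine eigenfunction does), so the ratio is strictly less than C_P, consistent with ||u||_L² ≤ C_P ||u'||_L².


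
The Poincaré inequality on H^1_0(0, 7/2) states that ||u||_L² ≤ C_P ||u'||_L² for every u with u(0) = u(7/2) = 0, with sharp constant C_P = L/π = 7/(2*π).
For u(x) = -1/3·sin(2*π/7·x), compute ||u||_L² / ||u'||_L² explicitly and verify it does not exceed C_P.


||u||_L² / ||u'||_L² = 7/(2*π) = C_P.

u(x) = -1/3·sin(2*π/7·x), so u'(x) = -2*π*cos(2*π*x/7)/21.
Writing u(x) = A·sin(kπx/L) with A = -1/3 and k = 1, use ∫_0^L sin²(kπx/L) dx = L/2 and ∫_0^L cos²(kπx/L) dx = L/2.
u² = 1/9·sin²(2*π/7·x) and (u')² = 4*π^2/441·cos²(2*π/7·x), and each of sin², cos² integrates to L/2 = 7/4 over (0, 7/2).
∫_0^7/2 u² dx = 7/36, so ||u||_L² = sqrt(7)/6.
∫_0^7/2 (u')² dx = π^2/63, so ||u'||_L² = sqrt(7)*π/21.
Ratio ||u||_L² / ||u'||_L² = 7/(2*π).
Sharp Poincaré constant on H^1_0(0, 7/2) is C_P = L/π = 7/(2*π), achieved by sin(2*π/7·x).
This is the k = 1 eigenfunction (up to amplitude), so the ratio equals the sharp Poincaré constant exactly.


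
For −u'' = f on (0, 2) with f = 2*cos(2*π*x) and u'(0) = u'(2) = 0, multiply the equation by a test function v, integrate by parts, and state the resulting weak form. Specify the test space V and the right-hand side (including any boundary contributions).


V = H^1(0, 2) (no boundary constraint on v; u is determined up to an additive constant); weak form: ∫_0^2 u'v' dx = ∫_0^2 (2*cos(2*π*x)) v dx for all v ∈ V.

Multiply both sides by a test function v and integrate from 0 to 2:
  ∫_0^2 −u''(x) v(x) dx = ∫_0^2 f(x) v(x) dx.
Integrate the LHS by parts once:
  ∫_0^2 −u'' v dx = −[u'(x) v(x)]_0^2 + ∫_0^2 u'(x) v'(x) dx.
Thus ∫_0^2 u'(x) v'(x) dx = ∫_0^2 f(x) v(x) dx + [u'(x) v(x)]_0^2.
Choose V so that boundary terms are either known or forced to vanish.
u has homogeneous Neumann: u'(0) = u'(2) = 0. So [u' v]_0^2 = 0·v(2) − 0·v(0) = 0 for any v; take V = H^1(0, 2).
Weak formulation: find u (satisfying any essential BC) such that ∫_0^2 u'(x) v'(x) dx = ∫_0^2 f v dx for all v ∈ V (homogeneous Neumann, so boundary terms vanish).
Substituting f(x) = 2*cos(2*π*x), the right-hand side is ∫_0^2 (2*cos(2*π*x)) v dx.
Compatibility check (pure Neumann): taking v ≡ 1 ∈ V gives 0 = ∫_0^2 f dx + (0) − (0), i.e. ∫_0^2 f dx must equal u'(0) − u'(2) = 0. Indeed ∫_0^2 (2*cos(2*π*x)) dx = 0, so the data are compatible. The solution is then unique only up to an additive constant (fix it e.g. by requiring ∫_0^2 u dx = 0).
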